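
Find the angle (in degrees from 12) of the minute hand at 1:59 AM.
The minute hand moves 6 degrees per minute.
At 1:59: 59 x 6 = 354 degrees

Final answer: 354 degrees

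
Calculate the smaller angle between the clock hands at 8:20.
Hour hand position: 8 x 30 + 20 x 0.5 = 250 degrees
Minute hand position: 20 x 6 = 120 degrees
Difference: |250 - 120| = 130 degrees
The angle between the hands is 130 degrees

Final answer: 130 degrees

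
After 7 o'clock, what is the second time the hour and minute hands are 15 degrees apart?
At t minutes past 7:00, the hour hand is at 30 x 7 + 0.5t degrees and the minute hand is at 6t degrees.
The smaller angle between them is 15 degrees when |30H - 5.5t| = 15 or |30H - 5.5t| = 345.
With H = 7, solve 30 x 7 - 5.5t = +/- target for each target:
  t = (30 x 7 - 15) / 5.5 = 35.45
  t = (30 x 7 + 15) / 5.5 = 40.91
  t = (30 x 7 - 345) / 5.5 = -24.55 (outside (0, 60))
  t = (30 x 7 + 345) / 5.5 = 100.91 (outside (0, 60))
Valid solutions in (0, 60): {35.45, 40.91} minutes.
The second occurrence is t = 40.91 minutes.
The hands form a 15-degree angle at 40.91 minutes past 7:00.

Final answer: 40.91 minutes past 7:00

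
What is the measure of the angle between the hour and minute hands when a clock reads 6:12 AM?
Hour hand position: 6 x 30 + 12 x 0.5 = 186 degrees
Minute hand position: 12 x 6 = 72 degrees
Difference: |186 - 72| = 114 degrees
The angle between the hands is 114 degrees

Final answer: 114 degrees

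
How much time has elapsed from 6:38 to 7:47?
From 6:38 to 7:47:
(7 x 60 + 47) - (6 x 60 + 38) = 467 - 398 = 69 minutes
= 1 hour and 9 minutes

Final answer: 1 hour and 9 minutes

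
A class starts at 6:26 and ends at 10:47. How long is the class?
From 6:26 to 10:47:
(10 x 60 + 47) - (6 x 60 + 26) = 647 - 386 = 261 minutes
= 4 hours and 21 minutes

Final answer: 4 hours and 21 minutes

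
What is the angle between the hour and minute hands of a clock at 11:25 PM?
Hour hand position: 11 x 30 + 25 x 0.5 = 342.5 degrees
Minute hand position: 25 x 6 = 150 degrees
Difference: |342.5 - 150| = 192.5 degrees
Since 192.5 > 180, the smaller angle is 360 - 192.5 = 167.5 degrees

Final answer: 167.5 degrees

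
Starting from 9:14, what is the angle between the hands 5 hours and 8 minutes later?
First find the time 5 hours and 8 minutes after 9:14.
Total minutes: 9 x 60 + 14 + 5 x 60 + 8 = 862.
862 mod 720 = 142 minutes = 2:22.
Now compute the angle at 2:22:
Hour hand: 2 x 30 + 22 x 0.5 = 71 degrees
Minute hand: 22 x 6 = 132 degrees
Difference: |71 - 132| = 61 degrees
The angle is 61 degrees

Final answer: 61 degrees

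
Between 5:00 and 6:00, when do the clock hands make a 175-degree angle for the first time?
At t minutes past 5:00, the hour hand is at 30 x 5 + 0.5t degrees and the minute hand is at 6t degrees.
The smaller angle between them is 175 degrees when |30H - 5.5t| = 175 or |30H - 5.5t| = 185.
With H = 5, solve 30 x 5 - 5.5t = +/- target for each target:
  t = (30 x 5 - 175) / 5.5 = -4.55 (outside (0, 60))
  t = (30 x 5 + 175) / 5.5 = 59.09
  t = (30 x 5 - 185) / 5.5 = -6.36 (outside (0, 60))
  t = (30 x 5 + 185) / 5.5 = 60.91 (outside (0, 60))
Valid solutions in (0, 60): {59.09} minutes.
The first occurrence is t = 59.09 minutes.
The hands form a 175-degree angle at 59.09 minutes past 5:00.

Final answer: 59.09 minutes past 5:00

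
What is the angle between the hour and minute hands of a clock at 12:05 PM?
Hour hand position: 0 x 30 + 5 x 0.5 = 2.5 degrees
Minute hand position: 5 x 6 = 30 degrees
Difference: |2.5 - 30| = 27.5 degrees
The angle between the hands is 27.5 degrees

Final answer: 27.5 degrees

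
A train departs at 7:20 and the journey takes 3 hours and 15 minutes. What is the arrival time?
Starting time: 7:20
Adding 15 minutes to 20 minutes: 20 + 15 = 35 minutes
Adding 3 hours: 7 + 3 = 10
Final time: 10:35

Final answer: 10:35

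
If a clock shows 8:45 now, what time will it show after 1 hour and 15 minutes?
Starting time: 8:45
Adding 15 minutes to 45 minutes: 45 + 15 = 60 minutes = 1 hour
Adding 1 hour: 8 + 1 + 1 (carry) = 10
Final time: 10:00

Final answer: 10:00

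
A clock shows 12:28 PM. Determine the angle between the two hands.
Hour hand position: 0 x 30 + 28 x 0.5 = 14 degrees
Minute hand position: 28 x 6 = 168 degrees
Difference: |14 - 168| = 154 degrees
The angle between the hands is 154 degrees

Final answer: 154 degrees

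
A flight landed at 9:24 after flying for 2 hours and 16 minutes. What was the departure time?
Starting time: 9:24 = 564 total minutes past 12:00
Subtracting: 2 hours and 16 minutes = 136 minutes
564 - 136 = 428 minutes
= 7 hours and 8 minutes past 12:00 = 7:08

Final answer: 7:08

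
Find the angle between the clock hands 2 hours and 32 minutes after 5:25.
First find the time 2 hours and 32 minutes after 5:25.
Total minutes: 5 x 60 + 25 + 2 x 60 + 32 = 477.
477 mod 720 = 477 minutes = 7:57.
Now compute the angle at 7:57:
Hour hand: 7 x 30 + 57 x 0.5 = 238.5 degrees
Minute hand: 57 x 6 = 342 degrees
Difference: |238.5 - 342| = 103.5 degrees
The angle is 103.5 degrees

Final answer: 103.5 degrees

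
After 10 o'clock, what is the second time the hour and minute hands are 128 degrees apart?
At t minutes past 10:00, the hour hand is at 30 x 10 + 0.5t degrees and the minute hand is at 6t degrees.
The smaller angle between them is 128 degrees when |30H - 5.5t| = 128 or |30H - 5.5t| = 232.
With H = 10, solve 30 x 10 - 5.5t = +/- target for each target:
  t = (30 x 10 - 128) / 5.5 = 31.27
  t = (30 x 10 + 128) / 5.5 = 77.82 (outside (0, 60))
  t = (30 x 10 - 232) / 5.5 = 12.36
  t = (30 x 10 + 232) / 5.5 = 96.73 (outside (0, 60))
Valid solutions in (0, 60): {12.36, 31.27} minutes.
The second occurrence is t = 31.27 minutes.
The hands form a 128-degree angle at 31.27 minutes past 10:00.

Final answer: 31.27 minutes past 10:00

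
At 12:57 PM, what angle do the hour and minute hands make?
Hour hand position: 0 x 30 + 57 x 0.5 = 28.5 degrees
Minute hand position: 57 x 6 = 342 degrees
Difference: |28.5 - 342| = 313.5 degrees
Since 313.5 > 180, the smaller angle is 360 - 313.5 = 46.5 degrees

Final answer: 46.5 degrees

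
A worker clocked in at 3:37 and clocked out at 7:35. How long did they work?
From 3:37 to 7:35:
(7 x 60 + 35) - (3 x 60 + 37) = 455 - 217 = 238 minutes
= 3 hours and 58 minutes

Final answer: 3 hours and 58 minutes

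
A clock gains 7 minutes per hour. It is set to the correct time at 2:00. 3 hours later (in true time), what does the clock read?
For every 60 true minutes, the faulty clock advances 60 + 7 = 67 minutes.
True elapsed: 3 hours = 180 minutes.
Faulty clock advances: 180 x 67/60 = 201 minutes (drift: 21 minutes ahead).
Shown time: 2:00 + 201 minutes = 5:21.

Final answer: 5:21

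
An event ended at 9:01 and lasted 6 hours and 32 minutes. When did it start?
Starting time: 9:01 = 541 total minutes past 12:00
Subtracting: 6 hours and 32 minutes = 392 minutes
541 - 392 = 149 minutes
= 2 hours and 29 minutes past 12:00 = 2:29

Final answer: 2:29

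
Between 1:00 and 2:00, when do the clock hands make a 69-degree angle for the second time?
At t minutes past 1:00, the hour hand is at 30 x 1 + 0.5t degrees and the minute hand is at 6t degrees.
The smaller angle between them is 69 degrees when |30H - 5.5t| = 69 or |30H - 5.5t| = 291.
With H = 1, solve 30 x 1 - 5.5t = +/- target for each target:
  t = (30 x 1 - 69) / 5.5 = -7.09 (outside (0, 60))
  t = (30 x 1 + 69) / 5.5 = 18
  t = (30 x 1 - 291) / 5.5 = -47.45 (outside (0, 60))
  t = (30 x 1 + 291) / 5.5 = 58.36
Valid solutions in (0, 60): {18, 58.36} minutes.
The second occurrence is t = 58.36 minutes.
The hands form a 69-degree angle at 58.36 minutes past 1:00.

Final answer: 58.36 minutes past 1:00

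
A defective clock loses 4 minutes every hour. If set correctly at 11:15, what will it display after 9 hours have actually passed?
For every 60 true minutes, the faulty clock advances 60 - 4 = 56 minutes.
True elapsed: 9 hours = 540 minutes.
Faulty clock advances: 540 x 56/60 = 504 minutes (drift: 36 minutes behind).
Shown time: 11:15 + 504 minutes = 7:39.

Final answer: 7:39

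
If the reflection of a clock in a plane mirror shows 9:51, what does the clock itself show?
Reflection across the vertical (12-6) axis maps a hand at angle A degrees to (360 - A) degrees, which sends a reading of T minutes past 12:00 to (720 - T) minutes past 12:00.
Mirror reads 9:51 = 591 minutes past 12:00.
Actual time: (720 - 591) mod 720 = 129 minutes = 2:09.

Final answer: 2:09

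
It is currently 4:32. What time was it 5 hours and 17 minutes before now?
Starting time: 4:32 = 272 total minutes past 12:00
Subtracting: 5 hours and 17 minutes = 317 minutes
272 - 317 = -45 (negative, add 12 hours = 720) = 675 minutes
= 11 hours and 15 minutes past 12:00 = 11:15

Final answer: 11:15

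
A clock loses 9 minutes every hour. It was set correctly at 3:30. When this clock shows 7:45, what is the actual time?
For every 60 true minutes, the faulty clock advances 51 minutes, so 1 faulty-clock minute corresponds to 60/51 true minutes.
From 3:30 to 7:45 on the faulty dial is 255 minutes.
True elapsed: 255 x 60/51 = 300 minutes = 5 hours.
True time: 3:30 + 5 hours = 8:30.

Final answer: 8:30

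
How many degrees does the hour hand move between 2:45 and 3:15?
The hour hand moves 0.5 degrees per minute.
Time elapsed: 3:15 - 2:45 = 30 minutes
Angular displacement: 30 x 0.5 = 15 degrees

Final answer: 15 degrees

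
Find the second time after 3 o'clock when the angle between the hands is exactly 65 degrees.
At t minutes past 3:00, the hour hand is at 30 x 3 + 0.5t degrees and the minute hand is at 6t degrees.
The smaller angle between them is 65 degrees when |30H - 5.5t| = 65 or |30H - 5.5t| = 295.
With H = 3, solve 30 x 3 - 5.5t = +/- target for each target:
  t = (30 x 3 - 65) / 5.5 = 4.55
  t = (30 x 3 + 65) / 5.5 = 28.18
  t = (30 x 3 - 295) / 5.5 = -37.27 (outside (0, 60))
  t = (30 x 3 + 295) / 5.5 = 70 (outside (0, 60))
Valid solutions in (0, 60): {4.55, 28.18} minutes.
The second occurrence is t = 28.18 minutes.
The hands form a 65-degree angle at 28.18 minutes past 3:00.

Final answer: 28.18 minutes past 3:00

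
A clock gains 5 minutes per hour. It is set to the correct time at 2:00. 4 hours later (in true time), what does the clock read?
For every 60 true minutes, the faulty clock advances 60 + 5 = 65 minutes.
True elapsed: 4 hours = 240 minutes.
Faulty clock advances: 240 x 65/60 = 260 minutes (drift: 20 minutes ahead).
Shown time: 2:00 + 260 minutes = 6:20.

Final answer: 6:20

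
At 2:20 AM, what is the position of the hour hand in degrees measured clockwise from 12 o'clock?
The hour hand moves 30 degrees per hour and 0.5 degrees per minute.
At 2:20: (2) x 30 + 20 x 0.5 = 60 + 10 = 70 degrees

Final answer: 70 degrees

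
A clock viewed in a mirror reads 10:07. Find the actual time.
Reflection across the vertical (12-6) axis maps a hand at angle A degrees to (360 - A) degrees, which sends a reading of T minutes past 12:00 to (720 - T) minutes past 12:00.
Mirror reads 10:07 = 607 minutes past 12:00.
Actual time: (720 - 607) mod 720 = 113 minutes = 1:53.

Final answer: 1:53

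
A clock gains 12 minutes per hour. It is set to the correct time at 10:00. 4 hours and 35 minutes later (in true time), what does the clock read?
For every 60 true minutes, the faulty clock advances 60 + 12 = 72 minutes.
True elapsed: 4 hours and 35 minutes = 275 minutes.
Faulty clock advances: 275 x 72/60 = 330 minutes (drift: 55 minutes ahead).
Shown time: 10:00 + 330 minutes = 3:30.

Final answer: 3:30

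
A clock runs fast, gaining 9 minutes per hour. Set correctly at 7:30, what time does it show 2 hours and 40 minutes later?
For every 60 true minutes, the faulty clock advances 60 + 9 = 69 minutes.
True elapsed: 2 hours and 40 minutes = 160 minutes.
Faulty clock advances: 160 x 69/60 = 184 minutes (drift: 24 minutes ahead).
Shown time: 7:30 + 184 minutes = 10:34.

Final answer: 10:34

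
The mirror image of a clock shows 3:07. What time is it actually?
Reflection across the vertical (12-6) axis maps a hand at angle A degrees to (360 - A) degrees, which sends a reading of T minutes past 12:00 to (720 - T) minutes past 12:00.
Mirror reads 3:07 = 187 minutes past 12:00.
Actual time: (720 - 187) mod 720 = 533 minutes = 8:53.

Final answer: 8:53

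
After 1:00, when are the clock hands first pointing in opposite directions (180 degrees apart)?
For hands to be 180 degrees apart: |30H - 5.5t| = 180
With H = 1: t = (30 x 1 + 180)/5.5 = 38.18 or t = (30 x 1 - 180)/5.5 = -27.27
First valid solution (0 < t < 60): t = 38.18 minutes
The hands are opposite at 38.18 minutes past 1:00.

Final answer: 38.18 minutes past 1:00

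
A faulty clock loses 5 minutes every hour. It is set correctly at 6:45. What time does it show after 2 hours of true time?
For every 60 true minutes, the faulty clock advances 60 - 5 = 55 minutes.
True elapsed: 2 hours = 120 minutes.
Faulty clock advances: 120 x 55/60 = 110 minutes (drift: 10 minutes behind).
Shown time: 6:45 + 110 minutes = 8:35.

Final answer: 8:35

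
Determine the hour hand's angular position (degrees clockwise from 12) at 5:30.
The hour hand moves 30 degrees per hour and 0.5 degrees per minute.
At 5:30: (5) x 30 + 30 x 0.5 = 150 + 15 = 165 degrees

Final answer: 165 degrees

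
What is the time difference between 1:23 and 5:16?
From 1:23 to 5:16:
(5 x 60 + 16) - (1 x 60 + 23) = 316 - 83 = 233 minutes
= 3 hours and 53 minutes

Final answer: 3 hours and 53 minutes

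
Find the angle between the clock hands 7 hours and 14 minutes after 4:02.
First find the time 7 hours and 14 minutes after 4:02.
Total minutes: 4 x 60 + 2 + 7 x 60 + 14 = 676.
676 mod 720 = 676 minutes = 11:16.
Now compute the angle at 11:16:
Hour hand: 11 x 30 + 16 x 0.5 = 338 degrees
Minute hand: 16 x 6 = 96 degrees
Difference: |338 - 96| = 242 degrees
Smaller angle: 360 - 242 = 118 degrees

Final answer: 118 degrees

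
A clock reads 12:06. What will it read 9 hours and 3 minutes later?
Starting time: 12:06
Adding 3 minutes to 6 minutes: 6 + 3 = 9 minutes
Adding 9 hours: 12 + 9 = 21 - 12 = 9
Final time: 9:09

Final answer: 9:09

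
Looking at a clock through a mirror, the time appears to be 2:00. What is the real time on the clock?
Reflection across the vertical (12-6) axis maps a hand at angle A degrees to (360 - A) degrees, which sends a reading of T minutes past 12:00 to (720 - T) minutes past 12:00.
Mirror reads 2:00 = 120 minutes past 12:00.
Actual time: (720 - 120) mod 720 = 600 minutes = 10:00.

Final answer: 10:00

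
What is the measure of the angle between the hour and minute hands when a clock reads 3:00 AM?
Hour hand position: 3 x 30 + 0 x 0.5 = 90 degrees
Minute hand position: 0 x 6 = 0 degrees
Difference: |90 - 0| = 90 degrees
The angle between the hands is 90 degrees

Final answer: 90 degrees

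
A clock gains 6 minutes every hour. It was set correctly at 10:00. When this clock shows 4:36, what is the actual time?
For every 60 true minutes, the faulty clock advances 66 minutes, so 1 faulty-clock minute corresponds to 60/66 true minutes.
From 10:00 to 4:36 on the faulty dial is 396 minutes.
True elapsed: 396 x 60/66 = 360 minutes = 6 hours.
True time: 10:00 + 6 hours = 4:00.

Final answer: 4:00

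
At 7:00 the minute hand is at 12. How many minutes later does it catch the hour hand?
The minute hand gains 5.5 degrees per minute on the hour hand.
At 7:00, the hour hand is at 210 degrees and the minute hand is at 0 degrees.
The gap is 210 degrees. Time to close: 210/5.5 = 60 x 7/11 = 38.18 minutes.
The hands overlap at 38.18 minutes past 7:00.

Final answer: 38.18 minutes past 7:00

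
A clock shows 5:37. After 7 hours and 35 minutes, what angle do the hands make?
First find the time 7 hours and 35 minutes after 5:37.
Total minutes: 5 x 60 + 37 + 7 x 60 + 35 = 792.
792 mod 720 = 72 minutes = 1:12.
Now compute the angle at 1:12:
Hour hand: 1 x 30 + 12 x 0.5 = 36 degrees
Minute hand: 12 x 6 = 72 degrees
Difference: |36 - 72| = 36 degrees
The angle is 36 degrees

Final answer: 36 degrees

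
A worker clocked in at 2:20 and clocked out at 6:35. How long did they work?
From 2:20 to 6:35:
(6 x 60 + 35) - (2 x 60 + 20) = 395 - 140 = 255 minutes
= 4 hours and 15 minutes

Final answer: 4 hours and 15 minutes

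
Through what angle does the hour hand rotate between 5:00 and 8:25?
The hour hand moves 0.5 degrees per minute.
Time elapsed: 8:25 - 5:00 = 205 minutes
Angular displacement: 205 x 0.5 = 102.5 degrees

Final answer: 102.5 degrees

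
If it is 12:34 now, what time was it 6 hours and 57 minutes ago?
Starting time: 12:34 = 34 total minutes past 12:00
Subtracting: 6 hours and 57 minutes = 417 minutes
34 - 417 = -383 (negative, add 12 hours = 720) = 337 minutes
= 5 hours and 37 minutes past 12:00 = 5:37

Final answer: 5:37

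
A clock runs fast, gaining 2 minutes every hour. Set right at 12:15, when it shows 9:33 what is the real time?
For every 60 true minutes, the faulty clock advances 62 minutes, so 1 faulty-clock minute corresponds to 60/62 true minutes.
From 12:15 to 9:33 on the faulty dial is 558 minutes.
True elapsed: 558 x 60/62 = 540 minutes = 9 hours.
True time: 12:15 + 9 hours = 9:15.

Final answer: 9:15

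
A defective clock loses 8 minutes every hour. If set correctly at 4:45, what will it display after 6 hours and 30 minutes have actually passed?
For every 60 true minutes, the faulty clock advances 60 - 8 = 52 minutes.
True elapsed: 6 hours and 30 minutes = 390 minutes.
Faulty clock advances: 390 x 52/60 = 338 minutes (drift: 52 minutes behind).
Shown time: 4:45 + 338 minutes = 10:23.

Final answer: 10:23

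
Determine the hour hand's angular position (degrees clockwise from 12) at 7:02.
The hour hand moves 30 degrees per hour and 0.5 degrees per minute.
At 7:02: (7) x 30 + 2 x 0.5 = 210 + 1 = 211 degrees

Final answer: 211 degrees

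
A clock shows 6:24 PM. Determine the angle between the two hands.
Hour hand position: 6 x 30 + 24 x 0.5 = 192 degrees
Minute hand position: 24 x 6 = 144 degrees
Difference: |192 - 144| = 48 degrees
The angle between the hands is 48 degrees

Final answer: 48 degrees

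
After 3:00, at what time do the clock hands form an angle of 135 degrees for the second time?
At t minutes past 3:00, the hour hand is at 30 x 3 + 0.5t degrees and the minute hand is at 6t degrees.
The smaller angle between them is 135 degrees when |30H - 5.5t| = 135 or |30H - 5.5t| = 225.
With H = 3, solve 30 x 3 - 5.5t = +/- target for each target:
  t = (30 x 3 - 135) / 5.5 = -8.18 (outside (0, 60))
  t = (30 x 3 + 135) / 5.5 = 40.91
  t = (30 x 3 - 225) / 5.5 = -24.55 (outside (0, 60))
  t = (30 x 3 + 225) / 5.5 = 57.27
Valid solutions in (0, 60): {40.91, 57.27} minutes.
The second occurrence is t = 57.27 minutes.
The hands form a 135-degree angle at 57.27 minutes past 3:00.

Final answer: 57.27 minutes past 3:00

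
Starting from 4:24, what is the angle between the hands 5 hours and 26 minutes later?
First find the time 5 hours and 26 minutes after 4:24.
Total minutes: 4 x 60 + 24 + 5 x 60 + 26 = 590.
590 mod 720 = 590 minutes = 9:50.
Now compute the angle at 9:50:
Hour hand: 9 x 30 + 50 x 0.5 = 295 degrees
Minute hand: 50 x 6 = 300 degrees
Difference: |295 - 300| = 5 degrees
The angle is 5 degrees

Final answer: 5 degrees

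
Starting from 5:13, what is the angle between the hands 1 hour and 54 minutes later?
First find the time 1 hour and 54 minutes after 5:13.
Total minutes: 5 x 60 + 13 + 1 x 60 + 54 = 427.
427 mod 720 = 427 minutes = 7:07.
Now compute the angle at 7:07:
Hour hand: 7 x 30 + 7 x 0.5 = 213.5 degrees
Minute hand: 7 x 6 = 42 degrees
Difference: |213.5 - 42| = 171.5 degrees
The angle is 171.5 degrees

Final answer: 171.5 degrees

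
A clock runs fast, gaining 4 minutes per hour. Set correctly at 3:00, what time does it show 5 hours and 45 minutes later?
For every 60 true minutes, the faulty clock advances 60 + 4 = 64 minutes.
True elapsed: 5 hours and 45 minutes = 345 minutes.
Faulty clock advances: 345 x 64/60 = 368 minutes (drift: 23 minutes ahead).
Shown time: 3:00 + 368 minutes = 9:08.

Final answer: 9:08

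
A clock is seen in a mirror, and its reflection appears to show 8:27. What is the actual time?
Reflection across the vertical (12-6) axis maps a hand at angle A degrees to (360 - A) degrees, which sends a reading of T minutes past 12:00 to (720 - T) minutes past 12:00.
Mirror reads 8:27 = 507 minutes past 12:00.
Actual time: (720 - 507) mod 720 = 213 minutes = 3:33.

Final answer: 3:33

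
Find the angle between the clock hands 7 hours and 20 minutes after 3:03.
First find the time 7 hours and 20 minutes after 3:03.
Total minutes: 3 x 60 + 3 + 7 x 60 + 20 = 623.
623 mod 720 = 623 minutes = 10:23.
Now compute the angle at 10:23:
Hour hand: 10 x 30 + 23 x 0.5 = 311.5 degrees
Minute hand: 23 x 6 = 138 degrees
Difference: |311.5 - 138| = 173.5 degrees
The angle is 173.5 degrees

Final answer: 173.5 degrees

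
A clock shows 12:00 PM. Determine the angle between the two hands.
Hour hand position: 0 x 30 + 0 x 0.5 = 0 degrees
Minute hand position: 0 x 6 = 0 degrees
Difference: |0 - 0| = 0 degrees
The angle between the hands is 0 degrees

Final answer: 0 degrees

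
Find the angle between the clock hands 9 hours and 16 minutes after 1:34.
First find the time 9 hours and 16 minutes after 1:34.
Total minutes: 1 x 60 + 34 + 9 x 60 + 16 = 650.
650 mod 720 = 650 minutes = 10:50.
Now compute the angle at 10:50:
Hour hand: 10 x 30 + 50 x 0.5 = 325 degrees
Minute hand: 50 x 6 = 300 degrees
Difference: |325 - 300| = 25 degrees
The angle is 25 degrees

Final answer: 25 degrees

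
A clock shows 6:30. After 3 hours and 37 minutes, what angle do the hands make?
First find the time 3 hours and 37 minutes after 6:30.
Total minutes: 6 x 60 + 30 + 3 x 60 + 37 = 607.
607 mod 720 = 607 minutes = 10:07.
Now compute the angle at 10:07:
Hour hand: 10 x 30 + 7 x 0.5 = 303.5 degrees
Minute hand: 7 x 6 = 42 degrees
Difference: |303.5 - 42| = 261.5 degrees
Smaller angle: 360 - 261.5 = 98.5 degrees

Final answer: 98.5 degrees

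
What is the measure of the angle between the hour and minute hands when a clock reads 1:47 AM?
Hour hand position: 1 x 30 + 47 x 0.5 = 53.5 degrees
Minute hand position: 47 x 6 = 282 degrees
Difference: |53.5 - 282| = 228.5 degrees
Since 228.5 > 180, the smaller angle is 360 - 228.5 = 131.5 degrees

Final answer: 131.5 degrees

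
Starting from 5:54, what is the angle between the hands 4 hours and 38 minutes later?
First find the time 4 hours and 38 minutes after 5:54.
Total minutes: 5 x 60 + 54 + 4 x 60 + 38 = 632.
632 mod 720 = 632 minutes = 10:32.
Now compute the angle at 10:32:
Hour hand: 10 x 30 + 32 x 0.5 = 316 degrees
Minute hand: 32 x 6 = 192 degrees
Difference: |316 - 192| = 124 degrees
The angle is 124 degrees

Final answer: 124 degrees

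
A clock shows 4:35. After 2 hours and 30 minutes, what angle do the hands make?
First find the time 2 hours and 30 minutes after 4:35.
Total minutes: 4 x 60 + 35 + 2 x 60 + 30 = 425.
425 mod 720 = 425 minutes = 7:05.
Now compute the angle at 7:05:
Hour hand: 7 x 30 + 5 x 0.5 = 212.5 degrees
Minute hand: 5 x 6 = 30 degrees
Difference: |212.5 - 30| = 182.5 degrees
Smaller angle: 360 - 182.5 = 177.5 degrees

Final answer: 177.5 degrees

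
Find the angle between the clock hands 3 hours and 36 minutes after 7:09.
First find the time 3 hours and 36 minutes after 7:09.
Total minutes: 7 x 60 + 9 + 3 x 60 + 36 = 645.
645 mod 720 = 645 minutes = 10:45.
Now compute the angle at 10:45:
Hour hand: 10 x 30 + 45 x 0.5 = 322.5 degrees
Minute hand: 45 x 6 = 270 degrees
Difference: |322.5 - 270| = 52.5 degrees
The angle is 52.5 degrees

Final answer: 52.5 degrees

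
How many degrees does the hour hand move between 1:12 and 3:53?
The hour hand moves 0.5 degrees per minute.
Time elapsed: 3:53 - 1:12 = 161 minutes
Angular displacement: 161 x 0.5 = 80.5 degrees

Final answer: 80.5 degrees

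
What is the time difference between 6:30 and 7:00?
From 6:30 to 7:00:
(7 x 60 + 0) - (6 x 60 + 30) = 420 - 390 = 30 minutes
= 30 minutes

Final answer: 30 minutes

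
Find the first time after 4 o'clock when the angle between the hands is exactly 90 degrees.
At t minutes past 4:00, the hour hand is at 30 x 4 + 0.5t degrees and the minute hand is at 6t degrees.
The smaller angle between them is 90 degrees when |30H - 5.5t| = 90 or |30H - 5.5t| = 270.
With H = 4, solve 30 x 4 - 5.5t = +/- target for each target:
  t = (30 x 4 - 90) / 5.5 = 5.45
  t = (30 x 4 + 90) / 5.5 = 38.18
  t = (30 x 4 - 270) / 5.5 = -27.27 (outside (0, 60))
  t = (30 x 4 + 270) / 5.5 = 70.91 (outside (0, 60))
Valid solutions in (0, 60): {5.45, 38.18} minutes.
The first occurrence is t = 5.45 minutes.
The hands form a 90-degree angle at 5.45 minutes past 4:00.

Final answer: 5.45 minutes past 4:00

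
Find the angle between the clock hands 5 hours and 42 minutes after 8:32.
First find the time 5 hours and 42 minutes after 8:32.
Total minutes: 8 x 60 + 32 + 5 x 60 + 42 = 854.
854 mod 720 = 134 minutes = 2:14.
Now compute the angle at 2:14:
Hour hand: 2 x 30 + 14 x 0.5 = 67 degrees
Minute hand: 14 x 6 = 84 degrees
Difference: |67 - 84| = 17 degrees
The angle is 17 degrees

Final answer: 17 degrees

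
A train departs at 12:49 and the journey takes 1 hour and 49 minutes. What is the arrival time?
Starting time: 12:49
Adding 49 minutes to 49 minutes: 49 + 49 = 98 minutes = 1 hour and 38 minutes
Adding 1 hour: 12 + 1 + 1 (carry) = 14 - 12 = 2
Final time: 2:38

Final answer: 2:38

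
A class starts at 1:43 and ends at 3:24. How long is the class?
From 1:43 to 3:24:
(3 x 60 + 24) - (1 x 60 + 43) = 204 - 103 = 101 minutes
= 1 hour and 41 minutes

Final answer: 1 hour and 41 minutes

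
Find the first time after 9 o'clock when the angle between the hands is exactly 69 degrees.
At t minutes past 9:00, the hour hand is at 30 x 9 + 0.5t degrees and the minute hand is at 6t degrees.
The smaller angle between them is 69 degrees when |30H - 5.5t| = 69 or |30H - 5.5t| = 291.
With H = 9, solve 30 x 9 - 5.5t = +/- target for each target:
  t = (30 x 9 - 69) / 5.5 = 36.55
  t = (30 x 9 + 69) / 5.5 = 61.64 (outside (0, 60))
  t = (30 x 9 - 291) / 5.5 = -3.82 (outside (0, 60))
  t = (30 x 9 + 291) / 5.5 = 102 (outside (0, 60))
Valid solutions in (0, 60): {36.55} minutes.
The first occurrence is t = 36.55 minutes.
The hands form a 69-degree angle at 36.55 minutes past 9:00.

Final answer: 36.55 minutes past 9:00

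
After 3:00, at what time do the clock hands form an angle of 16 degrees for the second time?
At t minutes past 3:00, the hour hand is at 30 x 3 + 0.5t degrees and the minute hand is at 6t degrees.
The smaller angle between them is 16 degrees when |30H - 5.5t| = 16 or |30H - 5.5t| = 344.
With H = 3, solve 30 x 3 - 5.5t = +/- target for each target:
  t = (30 x 3 - 16) / 5.5 = 13.45
  t = (30 x 3 + 16) / 5.5 = 19.27
  t = (30 x 3 - 344) / 5.5 = -46.18 (outside (0, 60))
  t = (30 x 3 + 344) / 5.5 = 78.91 (outside (0, 60))
Valid solutions in (0, 60): {13.45, 19.27} minutes.
The second occurrence is t = 19.27 minutes.
The hands form a 16-degree angle at 19.27 minutes past 3:00.

Final answer: 19.27 minutes past 3:00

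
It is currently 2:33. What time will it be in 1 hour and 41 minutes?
Starting time: 2:33
Adding 41 minutes to 33 minutes: 33 + 41 = 74 minutes = 1 hour and 14 minutes
Adding 1 hour: 2 + 1 + 1 (carry) = 4
Final time: 4:14

Final answer: 4:14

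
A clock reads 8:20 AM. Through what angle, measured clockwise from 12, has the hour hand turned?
The hour hand moves 30 degrees per hour and 0.5 degrees per minute.
At 8:20: (8) x 30 + 20 x 0.5 = 240 + 10 = 250 degrees

Final answer: 250 degrees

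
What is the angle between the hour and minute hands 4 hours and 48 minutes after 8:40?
First find the time 4 hours and 48 minutes after 8:40.
Total minutes: 8 x 60 + 40 + 4 x 60 + 48 = 808.
808 mod 720 = 88 minutes = 1:28.
Now compute the angle at 1:28:
Hour hand: 1 x 30 + 28 x 0.5 = 44 degrees
Minute hand: 28 x 6 = 168 degrees
Difference: |44 - 168| = 124 degrees
The angle is 124 degrees

Final answer: 124 degrees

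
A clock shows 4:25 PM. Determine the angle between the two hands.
Hour hand position: 4 x 30 + 25 x 0.5 = 132.5 degrees
Minute hand position: 25 x 6 = 150 degrees
Difference: |132.5 - 150| = 17.5 degrees
The angle between the hands is 17.5 degrees

Final answer: 17.5 degrees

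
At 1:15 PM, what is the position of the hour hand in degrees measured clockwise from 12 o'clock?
The hour hand moves 30 degrees per hour and 0.5 degrees per minute.
At 1:15: (1) x 30 + 15 x 0.5 = 30 + 7.5 = 37.5 degrees

Final answer: 37.5 degrees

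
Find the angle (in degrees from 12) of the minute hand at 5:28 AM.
The minute hand moves 6 degrees per minute.
At 5:28: 28 x 6 = 168 degrees

Final answer: 168 degrees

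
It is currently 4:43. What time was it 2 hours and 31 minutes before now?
Starting time: 4:43 = 283 total minutes past 12:00
Subtracting: 2 hours and 31 minutes = 151 minutes
283 - 151 = 132 minutes
= 2 hours and 12 minutes past 12:00 = 2:12

Final answer: 2:12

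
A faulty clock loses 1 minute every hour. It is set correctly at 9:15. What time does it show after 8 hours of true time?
For every 60 true minutes, the faulty clock advances 60 - 1 = 59 minutes.
True elapsed: 8 hours = 480 minutes.
Faulty clock advances: 480 x 59/60 = 472 minutes (drift: 8 minutes behind).
Shown time: 9:15 + 472 minutes = 5:07.

Final answer: 5:07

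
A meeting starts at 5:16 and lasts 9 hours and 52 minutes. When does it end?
Starting time: 5:16
Adding 52 minutes to 16 minutes: 16 + 52 = 68 minutes = 1 hour and 8 minutes
Adding 9 hours: 5 + 9 + 1 (carry) = 15 - 12 = 3
Final time: 3:08

Final answer: 3:08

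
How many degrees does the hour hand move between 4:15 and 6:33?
The hour hand moves 0.5 degrees per minute.
Time elapsed: 6:33 - 4:15 = 138 minutes
Angular displacement: 138 x 0.5 = 69 degrees

Final answer: 69 degrees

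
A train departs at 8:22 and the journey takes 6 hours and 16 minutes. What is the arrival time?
Starting time: 8:22
Adding 16 minutes to 22 minutes: 22 + 16 = 38 minutes
Adding 6 hours: 8 + 6 = 14 - 12 = 2
Final time: 2:38

Final answer: 2:38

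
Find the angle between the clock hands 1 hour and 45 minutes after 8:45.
First find the time 1 hour and 45 minutes after 8:45.
Total minutes: 8 x 60 + 45 + 1 x 60 + 45 = 630.
630 mod 720 = 630 minutes = 10:30.
Now compute the angle at 10:30:
Hour hand: 10 x 30 + 30 x 0.5 = 315 degrees
Minute hand: 30 x 6 = 180 degrees
Difference: |315 - 180| = 135 degrees
The angle is 135 degrees

Final answer: 135 degrees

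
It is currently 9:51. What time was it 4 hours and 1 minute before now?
Starting time: 9:51 = 591 total minutes past 12:00
Subtracting: 4 hours and 1 minute = 241 minutes
591 - 241 = 350 minutes
= 5 hours and 50 minutes past 12:00 = 5:50

Final answer: 5:50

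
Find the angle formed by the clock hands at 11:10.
Hour hand position: 11 x 30 + 10 x 0.5 = 335 degrees
Minute hand position: 10 x 6 = 60 degrees
Difference: |335 - 60| = 275 degrees
Since 275 > 180, the smaller angle is 360 - 275 = 85 degrees

Final answer: 85 degrees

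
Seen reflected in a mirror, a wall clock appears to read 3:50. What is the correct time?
Reflection across the vertical (12-6) axis maps a hand at angle A degrees to (360 - A) degrees, which sends a reading of T minutes past 12:00 to (720 - T) minutes past 12:00.
Mirror reads 3:50 = 230 minutes past 12:00.
Actual time: (720 - 230) mod 720 = 490 minutes = 8:10.

Final answer: 8:10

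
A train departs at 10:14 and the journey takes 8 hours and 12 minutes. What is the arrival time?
Starting time: 10:14
Adding 12 minutes to 14 minutes: 14 + 12 = 26 minutes
Adding 8 hours: 10 + 8 = 18 - 12 = 6
Final time: 6:26

Final answer: 6:26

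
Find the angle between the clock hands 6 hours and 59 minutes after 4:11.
First find the time 6 hours and 59 minutes after 4:11.
Total minutes: 4 x 60 + 11 + 6 x 60 + 59 = 670.
670 mod 720 = 670 minutes = 11:10.
Now compute the angle at 11:10:
Hour hand: 11 x 30 + 10 x 0.5 = 335 degrees
Minute hand: 10 x 6 = 60 degrees
Difference: |335 - 60| = 275 degrees
Smaller angle: 360 - 275 = 85 degrees

Final answer: 85 degrees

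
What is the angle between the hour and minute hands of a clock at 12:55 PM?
Hour hand position: 0 x 30 + 55 x 0.5 = 27.5 degrees
Minute hand position: 55 x 6 = 330 degrees
Difference: |27.5 - 330| = 302.5 degrees
Since 302.5 > 180, the smaller angle is 360 - 302.5 = 57.5 degrees

Final answer: 57.5 degrees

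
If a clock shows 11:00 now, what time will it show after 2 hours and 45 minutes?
Starting time: 11:00
Adding 45 minutes to 0 minutes: 0 + 45 = 45 minutes
Adding 2 hours: 11 + 2 = 13 - 12 = 1
Final time: 1:45

Final answer: 1:45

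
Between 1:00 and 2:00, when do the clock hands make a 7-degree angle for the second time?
At t minutes past 1:00, the hour hand is at 30 x 1 + 0.5t degrees and the minute hand is at 6t degrees.
The smaller angle between them is 7 degrees when |30H - 5.5t| = 7 or |30H - 5.5t| = 353.
With H = 1, solve 30 x 1 - 5.5t = +/- target for each target:
  t = (30 x 1 - 7) / 5.5 = 4.18
  t = (30 x 1 + 7) / 5.5 = 6.73
  t = (30 x 1 - 353) / 5.5 = -58.73 (outside (0, 60))
  t = (30 x 1 + 353) / 5.5 = 69.64 (outside (0, 60))
Valid solutions in (0, 60): {4.18, 6.73} minutes.
The second occurrence is t = 6.73 minutes.
The hands form a 7-degree angle at 6.73 minutes past 1:00.

Final answer: 6.73 minutes past 1:00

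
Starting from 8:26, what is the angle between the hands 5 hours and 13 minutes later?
First find the time 5 hours and 13 minutes after 8:26.
Total minutes: 8 x 60 + 26 + 5 x 60 + 13 = 819.
819 mod 720 = 99 minutes = 1:39.
Now compute the angle at 1:39:
Hour hand: 1 x 30 + 39 x 0.5 = 49.5 degrees
Minute hand: 39 x 6 = 234 degrees
Difference: |49.5 - 234| = 184.5 degrees
Smaller angle: 360 - 184.5 = 175.5 degrees

Final answer: 175.5 degrees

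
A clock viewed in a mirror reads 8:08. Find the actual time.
Reflection across the vertical (12-6) axis maps a hand at angle A degrees to (360 - A) degrees, which sends a reading of T minutes past 12:00 to (720 - T) minutes past 12:00.
Mirror reads 8:08 = 488 minutes past 12:00.
Actual time: (720 - 488) mod 720 = 232 minutes = 3:52.

Final answer: 3:52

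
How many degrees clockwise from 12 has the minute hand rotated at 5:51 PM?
The minute hand moves 6 degrees per minute.
At 5:51: 51 x 6 = 306 degrees

Final answer: 306 degrees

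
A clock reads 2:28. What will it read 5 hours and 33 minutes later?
Starting time: 2:28
Adding 33 minutes to 28 minutes: 28 + 33 = 61 minutes = 1 hour and 1 minute
Adding 5 hours: 2 + 5 + 1 (carry) = 8
Final time: 8:01

Final answer: 8:01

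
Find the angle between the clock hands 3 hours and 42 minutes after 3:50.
First find the time 3 hours and 42 minutes after 3:50.
Total minutes: 3 x 60 + 50 + 3 x 60 + 42 = 452.
452 mod 720 = 452 minutes = 7:32.
Now compute the angle at 7:32:
Hour hand: 7 x 30 + 32 x 0.5 = 226 degrees
Minute hand: 32 x 6 = 192 degrees
Difference: |226 - 192| = 34 degrees
The angle is 34 degrees

Final answer: 34 degrees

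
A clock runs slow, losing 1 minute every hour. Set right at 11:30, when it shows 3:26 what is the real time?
For every 60 true minutes, the faulty clock advances 59 minutes, so 1 faulty-clock minute corresponds to 60/59 true minutes.
From 11:30 to 3:26 on the faulty dial is 236 minutes.
True elapsed: 236 x 60/59 = 240 minutes = 4 hours.
True time: 11:30 + 4 hours = 3:30.

Final answer: 3:30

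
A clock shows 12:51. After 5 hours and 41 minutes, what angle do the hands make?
First find the time 5 hours and 41 minutes after 12:51.
Total minutes: 12 x 60 + 51 + 5 x 60 + 41 = 1112.
1112 mod 720 = 392 minutes = 6:32.
Now compute the angle at 6:32:
Hour hand: 6 x 30 + 32 x 0.5 = 196 degrees
Minute hand: 32 x 6 = 192 degrees
Difference: |196 - 192| = 4 degrees
The angle is 4 degrees

Final answer: 4 degrees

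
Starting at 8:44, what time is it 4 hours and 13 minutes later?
Starting time: 8:44
Adding 13 minutes to 44 minutes: 44 + 13 = 57 minutes
Adding 4 hours: 8 + 4 = 12
Final time: 12:57

Final answer: 12:57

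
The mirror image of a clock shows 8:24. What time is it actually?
Reflection across the vertical (12-6) axis maps a hand at angle A degrees to (360 - A) degrees, which sends a reading of T minutes past 12:00 to (720 - T) minutes past 12:00.
Mirror reads 8:24 = 504 minutes past 12:00.
Actual time: (720 - 504) mod 720 = 216 minutes = 3:36.

Final answer: 3:36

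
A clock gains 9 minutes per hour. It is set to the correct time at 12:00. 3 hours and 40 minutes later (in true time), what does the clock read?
For every 60 true minutes, the faulty clock advances 60 + 9 = 69 minutes.
True elapsed: 3 hours and 40 minutes = 220 minutes.
Faulty clock advances: 220 x 69/60 = 253 minutes (drift: 33 minutes ahead).
Shown time: 12:00 + 253 minutes = 4:13.

Final answer: 4:13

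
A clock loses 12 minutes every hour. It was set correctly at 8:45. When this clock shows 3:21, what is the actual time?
For every 60 true minutes, the faulty clock advances 48 minutes, so 1 faulty-clock minute corresponds to 60/48 true minutes.
From 8:45 to 3:21 on the faulty dial is 396 minutes.
True elapsed: 396 x 60/48 = 495 minutes = 8 hours and 15 minutes.
True time: 8:45 + 8 hours and 15 minutes = 5:00.

Final answer: 5:00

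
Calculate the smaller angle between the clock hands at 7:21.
Hour hand position: 7 x 30 + 21 x 0.5 = 220.5 degrees
Minute hand position: 21 x 6 = 126 degrees
Difference: |220.5 - 126| = 94.5 degrees
The angle between the hands is 94.5 degrees

Final answer: 94.5 degrees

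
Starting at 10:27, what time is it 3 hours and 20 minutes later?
Starting time: 10:27
Adding 20 minutes to 27 minutes: 27 + 20 = 47 minutes
Adding 3 hours: 10 + 3 = 13 - 12 = 1
Final time: 1:47

Final answer: 1:47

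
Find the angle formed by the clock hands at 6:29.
Hour hand position: 6 x 30 + 29 x 0.5 = 194.5 degrees
Minute hand position: 29 x 6 = 174 degrees
Difference: |194.5 - 174| = 20.5 degrees
The angle between the hands is 20.5 degrees

Final answer: 20.5 degrees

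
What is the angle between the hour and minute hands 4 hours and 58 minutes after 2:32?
First find the time 4 hours and 58 minutes after 2:32.
Total minutes: 2 x 60 + 32 + 4 x 60 + 58 = 450.
450 mod 720 = 450 minutes = 7:30.
Now compute the angle at 7:30:
Hour hand: 7 x 30 + 30 x 0.5 = 225 degrees
Minute hand: 30 x 6 = 180 degrees
Difference: |225 - 180| = 45 degrees
The angle is 45 degrees

Final answer: 45 degrees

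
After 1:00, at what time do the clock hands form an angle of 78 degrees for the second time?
At t minutes past 1:00, the hour hand is at 30 x 1 + 0.5t degrees and the minute hand is at 6t degrees.
The smaller angle between them is 78 degrees when |30H - 5.5t| = 78 or |30H - 5.5t| = 282.
With H = 1, solve 30 x 1 - 5.5t = +/- target for each target:
  t = (30 x 1 - 78) / 5.5 = -8.73 (outside (0, 60))
  t = (30 x 1 + 78) / 5.5 = 19.64
  t = (30 x 1 - 282) / 5.5 = -45.82 (outside (0, 60))
  t = (30 x 1 + 282) / 5.5 = 56.73
Valid solutions in (0, 60): {19.64, 56.73} minutes.
The second occurrence is t = 56.73 minutes.
The hands form a 78-degree angle at 56.73 minutes past 1:00.

Final answer: 56.73 minutes past 1:00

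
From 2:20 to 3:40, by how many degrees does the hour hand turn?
The hour hand moves 0.5 degrees per minute.
Time elapsed: 3:40 - 2:20 = 80 minutes
Angular displacement: 80 x 0.5 = 40 degrees

Final answer: 40 degrees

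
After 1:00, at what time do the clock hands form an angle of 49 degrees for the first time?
At t minutes past 1:00, the hour hand is at 30 x 1 + 0.5t degrees and the minute hand is at 6t degrees.
The smaller angle between them is 49 degrees when |30H - 5.5t| = 49 or |30H - 5.5t| = 311.
With H = 1, solve 30 x 1 - 5.5t = +/- target for each target:
  t = (30 x 1 - 49) / 5.5 = -3.45 (outside (0, 60))
  t = (30 x 1 + 49) / 5.5 = 14.36
  t = (30 x 1 - 311) / 5.5 = -51.09 (outside (0, 60))
  t = (30 x 1 + 311) / 5.5 = 62 (outside (0, 60))
Valid solutions in (0, 60): {14.36} minutes.
The first occurrence is t = 14.36 minutes.
The hands form a 49-degree angle at 14.36 minutes past 1:00.

Final answer: 14.36 minutes past 1:00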